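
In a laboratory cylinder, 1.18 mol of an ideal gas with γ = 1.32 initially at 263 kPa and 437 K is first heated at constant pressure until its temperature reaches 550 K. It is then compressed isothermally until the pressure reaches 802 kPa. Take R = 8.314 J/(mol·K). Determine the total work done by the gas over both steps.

-4910 J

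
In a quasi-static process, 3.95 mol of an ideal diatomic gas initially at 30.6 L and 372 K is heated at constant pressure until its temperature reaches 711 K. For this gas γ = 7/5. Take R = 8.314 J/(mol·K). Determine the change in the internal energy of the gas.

27800 J

P₁ = nRT₁/V₁ = 3.95×8.314×372/30.6 = 399 kPa.
Isobaric: P stays 399 kPa; V/T = const ⇒ T₂ = 711 K, V₂ = 58.5 L.
For an ideal gas ΔU = nCvΔT with Cv = (5/2)R = 20.8 J/(mol·K).
ΔU = 3.95×20.8×(711−372) = 27800 J.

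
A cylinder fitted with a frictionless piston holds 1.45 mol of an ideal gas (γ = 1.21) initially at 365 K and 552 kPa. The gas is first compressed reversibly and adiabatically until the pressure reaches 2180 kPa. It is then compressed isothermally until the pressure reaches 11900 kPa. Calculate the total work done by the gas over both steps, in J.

V₁ = nRT₁/P₁ = 1.45×8.314×365/552 = 7.97 L.
Step 1 — Adiabatic: T₂/T₁ = (P₂/P₁)^((γ−1)/γ) ⇒ T₂ = 365×(3.95)^0.174 = 463 K; V₂ = 2.56 L.
ΔU = nCvΔT = 1.45×39.6×(463−365) = 5640 J.
Q = 0 for an adiabatic process, so W = −ΔU = -5640 J.
State after step 1: P = 2180 kPa, V = 2.56 L, T = 463 K.
Step 2 — Isothermal: T stays 463 K; PV = const ⇒ V₂ = 0.469 L, P₂ = 11900 kPa.
ΔU = 0 (ideal gas, T constant).
W = nRT ln(V₂/V₁) = 1.45×8.314×463×ln(0.183) = -9480 J.
Q = ΔU + W = -9480 J.
Net over both steps: W = -15100 J, Q = -9480 J, ΔU = 5640 J.

-15100 J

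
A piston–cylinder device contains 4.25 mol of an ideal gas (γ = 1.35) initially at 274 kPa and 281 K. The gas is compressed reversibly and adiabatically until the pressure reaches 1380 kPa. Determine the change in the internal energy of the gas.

V₁ = nRT₁/P₁ = 4.25×8.314×281/274 = 36.2 L.
Adiabatic: T₂/T₁ = (P₂/P₁)^((γ−1)/γ) ⇒ T₂ = 281×(5.04)^0.259 = 427 K; V₂ = 10.9 L.
For an ideal gas ΔU = nCvΔT with Cv = R/(γ−1) = 23.8 J/(mol·K).
ΔU = 4.25×23.8×(427−281) = 14800 J.

14800 J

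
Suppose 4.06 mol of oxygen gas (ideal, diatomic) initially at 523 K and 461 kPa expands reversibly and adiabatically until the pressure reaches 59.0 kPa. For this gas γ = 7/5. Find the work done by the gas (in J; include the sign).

V₁ = nRT₁/P₁ = 4.06×8.314×523/461 = 38.3 L.
Adiabatic: T₂/T₁ = (P₂/P₁)^((γ−1)/γ) ⇒ T₂ = 523×(0.128)^0.286 = 291 K; V₂ = 166 L.
ΔU = nCvΔT = 4.06×20.8×(291−523) = -19600 J.
Q = 0 for an adiabatic process, so W = −ΔU = 19600 J.

19600 J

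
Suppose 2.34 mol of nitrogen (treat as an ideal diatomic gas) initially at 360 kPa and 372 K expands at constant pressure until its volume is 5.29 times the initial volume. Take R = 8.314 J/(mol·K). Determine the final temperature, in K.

V₁ = nRT₁/P₁ = 2.34×8.314×372/360 = 20.1 L.
Isobaric: P stays 360 kPa; V/T = const ⇒ T₂ = 1970 K, V₂ = 106 L.

1970 K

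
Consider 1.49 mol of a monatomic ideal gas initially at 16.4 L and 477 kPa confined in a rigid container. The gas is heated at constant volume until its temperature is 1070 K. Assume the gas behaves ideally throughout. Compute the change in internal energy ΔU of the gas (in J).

8150 J

T₁ = P₁V₁/(nR) = 477×16.4/(1.49×8.314) = 631 K.
Isochoric: V stays 16.4 L; P/T = const ⇒ T₂ = 1070 K, P₂ = 808 kPa.
For an ideal gas ΔU = nCvΔT with Cv = (3/2)R = 12.5 J/(mol·K).
ΔU = 1.49×12.5×(1070−631) = 8150 J.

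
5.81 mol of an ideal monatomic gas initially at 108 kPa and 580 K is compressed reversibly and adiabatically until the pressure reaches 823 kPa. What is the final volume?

V₁ = nRT₁/P₁ = 5.81×8.314×580/108 = 259 L.
Adiabatic: T₂/T₁ = (P₂/P₁)^((γ−1)/γ) ⇒ T₂ = 580×(7.62)^0.400 = 1310 K; V₂ = 76.7 L.

76.7 L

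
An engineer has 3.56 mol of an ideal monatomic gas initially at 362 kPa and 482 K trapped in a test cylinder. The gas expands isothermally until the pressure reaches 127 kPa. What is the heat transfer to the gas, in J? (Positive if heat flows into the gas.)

14900 J

V₁ = nRT₁/P₁ = 3.56×8.314×482/362 = 39.4 L.
Isothermal: T stays 482 K; PV = const ⇒ V₂ = 112 L, P₂ = 127 kPa.
ΔU = 0 (ideal gas, T constant).
W = nRT ln(V₂/V₁) = 3.56×8.314×482×ln(2.85) = 14900 J.
Q = ΔU + W = 14900 J.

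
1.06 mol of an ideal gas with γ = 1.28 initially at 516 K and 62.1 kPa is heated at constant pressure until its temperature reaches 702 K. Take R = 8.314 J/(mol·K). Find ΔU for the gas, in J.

5850 J

V₁ = nRT₁/P₁ = 1.06×8.314×516/62.1 = 73.2 L.
Isobaric: P stays 62.1 kPa; V/T = const ⇒ T₂ = 702 K, V₂ = 99.6 L.
For an ideal gas ΔU = nCvΔT with Cv = R/(γ−1) = 29.7 J/(mol·K).
ΔU = 1.06×29.7×(702−516) = 5850 J.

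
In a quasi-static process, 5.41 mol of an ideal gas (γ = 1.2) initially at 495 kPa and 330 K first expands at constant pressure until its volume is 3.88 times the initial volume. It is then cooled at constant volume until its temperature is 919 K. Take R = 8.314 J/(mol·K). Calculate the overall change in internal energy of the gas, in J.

132000 J

V₁ = nRT₁/P₁ = 5.41×8.314×330/495 = 30.0 L.
Step 1 — Isobaric: P stays 495 kPa; V/T = const ⇒ T₂ = 1280 K, V₂ = 116 L.
W = PΔV = 495×(116−30.0) kPa·L = 42700 J.
ΔU = nCvΔT = 5.41×41.6×(1280−330) = 214000 J.
Q = ΔU + W = nCpΔT = 256000 J.
State after step 1: P = 495 kPa, V = 116 L, T = 1280 K.
Step 2 — Isochoric: V stays 116 L; P/T = const ⇒ T₂ = 919 K, P₂ = 355 kPa.
W = 0 (no volume change).
ΔU = nCvΔT = 5.41×41.6×(919−1280) = -81300 J.
Q = ΔU = -81300 J.
Net over both steps: W = 42700 J, Q = 175000 J, ΔU = 132000 J.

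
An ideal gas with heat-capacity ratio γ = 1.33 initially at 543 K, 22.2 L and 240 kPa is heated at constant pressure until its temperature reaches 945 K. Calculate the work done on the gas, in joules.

n = P₁V₁/(RT₁) = 240×22.2/(8.314×543) = 1.18 mol.
Isobaric: P stays 240 kPa; V/T = const ⇒ T₂ = 945 K, V₂ = 38.6 L.
W = PΔV = 240×(38.6−22.2) kPa·L = 3940 J.
Work done on the gas = −W_by = -3940 J.

-3940 J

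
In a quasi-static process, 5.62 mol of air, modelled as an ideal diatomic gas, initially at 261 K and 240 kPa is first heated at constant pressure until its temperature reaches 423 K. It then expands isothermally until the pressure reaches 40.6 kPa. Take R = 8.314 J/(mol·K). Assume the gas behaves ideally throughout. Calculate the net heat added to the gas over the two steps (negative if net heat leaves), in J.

61600 J

V₁ = nRT₁/P₁ = 5.62×8.314×261/240 = 50.8 L.
Step 1 — Isobaric: P stays 240 kPa; V/T = const ⇒ T₂ = 423 K, V₂ = 82.4 L.
W = PΔV = 240×(82.4−50.8) kPa·L = 7570 J.
ΔU = nCvΔT = 5.62×20.8×(423−261) = 18900 J.
Q = ΔU + W = nCpΔT = 26500 J.
State after step 1: P = 240 kPa, V = 82.4 L, T = 423 K.
Step 2 — Isothermal: T stays 423 K; PV = const ⇒ V₂ = 487 L, P₂ = 40.6 kPa.
ΔU = 0 (ideal gas, T constant).
W = nRT ln(V₂/V₁) = 5.62×8.314×423×ln(5.91) = 35100 J.
Q = ΔU + W = 35100 J.
Net over both steps: W = 42700 J, Q = 61600 J, ΔU = 18900 J.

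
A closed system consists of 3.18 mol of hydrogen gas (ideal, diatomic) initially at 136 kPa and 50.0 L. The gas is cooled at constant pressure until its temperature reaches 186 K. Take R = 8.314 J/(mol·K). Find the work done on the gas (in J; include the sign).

T₁ = P₁V₁/(nR) = 136×50.0/(3.18×8.314) = 257 K.
Isobaric: P stays 136 kPa; V/T = const ⇒ T₂ = 186 K, V₂ = 36.2 L.
W = PΔV = 136×(36.2−50.0) kPa·L = -1880 J.
Work done on the gas = −W_by = 1880 J.

1880 J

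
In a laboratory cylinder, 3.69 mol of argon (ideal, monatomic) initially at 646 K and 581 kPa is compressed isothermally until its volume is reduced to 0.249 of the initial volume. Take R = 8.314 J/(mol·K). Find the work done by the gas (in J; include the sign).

V₁ = nRT₁/P₁ = 3.69×8.314×646/581 = 34.1 L.
Isothermal: T stays 646 K; PV = const ⇒ V₂ = 8.49 L, P₂ = 2330 kPa.
W = nRT ln(V₂/V₁) = 3.69×8.314×646×ln(0.249) = -27600 J.

-27600 J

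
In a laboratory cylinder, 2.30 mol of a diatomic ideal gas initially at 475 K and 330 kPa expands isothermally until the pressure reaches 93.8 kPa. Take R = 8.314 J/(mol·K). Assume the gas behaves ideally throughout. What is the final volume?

V₁ = nRT₁/P₁ = 2.30×8.314×475/330 = 27.5 L.
Isothermal: T stays 475 K; PV = const ⇒ V₂ = 96.8 L, P₂ = 93.8 kPa.

96.8 L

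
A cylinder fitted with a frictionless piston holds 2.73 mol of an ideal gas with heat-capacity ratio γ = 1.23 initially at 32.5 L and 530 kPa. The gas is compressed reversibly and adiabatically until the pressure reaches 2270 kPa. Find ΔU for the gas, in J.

23400 J

T₁ = P₁V₁/(nR) = 530×32.5/(2.73×8.314) = 759 K.
Adiabatic: T₂/T₁ = (P₂/P₁)^((γ−1)/γ) ⇒ T₂ = 759×(4.28)^0.187 = 996 K; V₂ = 9.96 L.
For an ideal gas ΔU = nCvΔT with Cv = R/(γ−1) = 36.1 J/(mol·K).
ΔU = 2.73×36.1×(996−759) = 23400 J.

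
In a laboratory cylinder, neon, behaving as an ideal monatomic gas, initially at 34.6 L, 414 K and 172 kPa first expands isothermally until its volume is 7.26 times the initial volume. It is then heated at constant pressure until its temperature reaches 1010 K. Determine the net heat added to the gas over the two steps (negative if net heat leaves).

33200 J

n = P₁V₁/(RT₁) = 172×34.6/(8.314×414) = 1.73 mol.
Step 1 — Isothermal: T stays 414 K; PV = const ⇒ V₂ = 251 L, P₂ = 23.7 kPa.
ΔU = 0 (ideal gas, T constant).
W = nRT ln(V₂/V₁) = 1.73×8.314×414×ln(7.26) = 11800 J.
Q = ΔU + W = 11800 J.
State after step 1: P = 23.7 kPa, V = 251 L, T = 414 K.
Step 2 — Isobaric: P stays 23.7 kPa; V/T = const ⇒ T₂ = 1010 K, V₂ = 613 L.
W = PΔV = 23.7×(613−251) kPa·L = 8570 J.
ΔU = nCvΔT = 1.73×12.5×(1010−414) = 12900 J.
Q = ΔU + W = nCpΔT = 21400 J.
Net over both steps: W = 20400 J, Q = 33200 J, ΔU = 12900 J.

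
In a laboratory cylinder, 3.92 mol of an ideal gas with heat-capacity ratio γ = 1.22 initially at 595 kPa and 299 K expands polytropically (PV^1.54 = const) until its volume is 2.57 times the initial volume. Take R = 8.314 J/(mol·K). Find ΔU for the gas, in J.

-17700 J

V₁ = nRT₁/P₁ = 3.92×8.314×299/595 = 16.4 L.
Polytropic n=1.54: T₂ = T₁(V₁/V₂)^(n−1) = 299×(0.389)^0.54 = 180 K; P₂ = P₁(V₁/V₂)^n = 139 kPa.
For an ideal gas ΔU = nCvΔT with Cv = R/(γ−1) = 37.8 J/(mol·K).
ΔU = 3.92×37.8×(180−299) = -17700 J.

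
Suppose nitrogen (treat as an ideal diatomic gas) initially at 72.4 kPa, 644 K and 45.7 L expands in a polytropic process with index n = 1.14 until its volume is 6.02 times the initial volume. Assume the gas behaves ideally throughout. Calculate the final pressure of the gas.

9.35 kPa

Polytropic n=1.14: T₂ = T₁(V₁/V₂)^(n−1) = 644×(0.166)^0.14 = 501 K; P₂ = P₁(V₁/V₂)^n = 9.35 kPa.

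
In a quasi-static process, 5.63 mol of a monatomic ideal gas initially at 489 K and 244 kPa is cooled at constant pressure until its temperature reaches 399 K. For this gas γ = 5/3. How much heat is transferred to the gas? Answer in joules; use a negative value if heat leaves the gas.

V₁ = nRT₁/P₁ = 5.63×8.314×489/244 = 93.8 L.
Isobaric: P stays 244 kPa; V/T = const ⇒ T₂ = 399 K, V₂ = 76.5 L.
W = PΔV = 244×(76.5−93.8) kPa·L = -4210 J.
ΔU = nCvΔT = 5.63×12.5×(399−489) = -6320 J.
Q = ΔU + W = nCpΔT = -10500 J.

-10500 J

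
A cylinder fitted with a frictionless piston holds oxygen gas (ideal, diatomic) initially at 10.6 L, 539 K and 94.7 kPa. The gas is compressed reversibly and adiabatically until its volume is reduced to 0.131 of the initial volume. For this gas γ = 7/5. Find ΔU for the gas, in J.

3150 J

n = P₁V₁/(RT₁) = 94.7×10.6/(8.314×539) = 0.224 mol.
Adiabatic: TV^(γ−1) = const ⇒ T₂ = 539×(7.63)^0.400 = 1220 K; PV^γ = const ⇒ P₂ = 1630 kPa.
For an ideal gas ΔU = nCvΔT with Cv = (5/2)R = 20.8 J/(mol·K).
ΔU = 0.224×20.8×(1220−539) = 3150 J.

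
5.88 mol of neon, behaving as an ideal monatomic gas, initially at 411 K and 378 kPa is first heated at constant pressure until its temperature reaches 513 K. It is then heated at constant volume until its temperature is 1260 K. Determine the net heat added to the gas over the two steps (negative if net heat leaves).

67200 J

V₁ = nRT₁/P₁ = 5.88×8.314×411/378 = 53.2 L.
Step 1 — Isobaric: P stays 378 kPa; V/T = const ⇒ T₂ = 513 K, V₂ = 66.3 L.
W = PΔV = 378×(66.3−53.2) kPa·L = 4990 J.
ΔU = nCvΔT = 5.88×12.5×(513−411) = 7480 J.
Q = ΔU + W = nCpΔT = 12500 J.
State after step 1: P = 378 kPa, V = 66.3 L, T = 513 K.
Step 2 — Isochoric: V stays 66.3 L; P/T = const ⇒ T₂ = 1260 K, P₂ = 928 kPa.
W = 0 (no volume change).
ΔU = nCvΔT = 5.88×12.5×(1260−513) = 54800 J.
Q = ΔU = 54800 J.
Net over both steps: W = 4990 J, Q = 67200 J, ΔU = 62300 J.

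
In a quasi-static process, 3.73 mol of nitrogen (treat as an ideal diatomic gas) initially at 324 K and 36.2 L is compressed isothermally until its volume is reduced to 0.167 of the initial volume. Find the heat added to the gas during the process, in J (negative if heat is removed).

P₁ = nRT₁/V₁ = 3.73×8.314×324/36.2 = 278 kPa.
Isothermal: T stays 324 K; PV = const ⇒ V₂ = 6.05 L, P₂ = 1660 kPa.
ΔU = 0 (ideal gas, T constant).
W = nRT ln(V₂/V₁) = 3.73×8.314×324×ln(0.167) = -18000 J.
Q = ΔU + W = -18000 J.

-18000 J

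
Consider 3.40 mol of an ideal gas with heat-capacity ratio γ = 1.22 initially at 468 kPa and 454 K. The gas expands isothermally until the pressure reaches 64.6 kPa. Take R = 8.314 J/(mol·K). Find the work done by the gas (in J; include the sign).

V₁ = nRT₁/P₁ = 3.40×8.314×454/468 = 27.4 L.
Isothermal: T stays 454 K; PV = const ⇒ V₂ = 199 L, P₂ = 64.6 kPa.
W = nRT ln(V₂/V₁) = 3.40×8.314×454×ln(7.24) = 25400 J.

25400 J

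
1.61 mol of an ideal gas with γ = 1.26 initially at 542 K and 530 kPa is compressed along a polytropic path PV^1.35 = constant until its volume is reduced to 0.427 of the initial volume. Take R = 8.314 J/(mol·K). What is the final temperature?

730 K

V₁ = nRT₁/P₁ = 1.61×8.314×542/530 = 13.7 L.
Polytropic n=1.35: T₂ = T₁(V₁/V₂)^(n−1) = 542×(2.34)^0.35 = 730 K; P₂ = P₁(V₁/V₂)^n = 1670 kPa.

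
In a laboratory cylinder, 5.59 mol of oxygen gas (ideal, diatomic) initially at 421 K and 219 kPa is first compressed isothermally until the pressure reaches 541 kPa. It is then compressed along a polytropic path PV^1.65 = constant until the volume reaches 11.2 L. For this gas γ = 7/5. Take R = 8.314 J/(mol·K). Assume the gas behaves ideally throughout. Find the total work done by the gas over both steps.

-52100 J

V₁ = nRT₁/P₁ = 5.59×8.314×421/219 = 89.3 L.
Step 1 — Isothermal: T stays 421 K; PV = const ⇒ V₂ = 36.2 L, P₂ = 541 kPa.
ΔU = 0 (ideal gas, T constant).
W = nRT ln(V₂/V₁) = 5.59×8.314×421×ln(0.405) = -17700 J.
Q = ΔU + W = -17700 J.
State after step 1: P = 541 kPa, V = 36.2 L, T = 421 K.
Step 2 — Polytropic n=1.65: T₂ = T₁(V₁/V₂)^(n−1) = 421×(3.23)^0.65 = 902 K; P₂ = P₁(V₁/V₂)^n = 3740 kPa.
W = (P₁V₁−P₂V₂)/(n−1) = (541×36.2−3740×11.2)/0.65 = -34400 J.
ΔU = nCvΔT = 5.59×20.8×(902−421) = 55900 J.
Q = ΔU + W = 21500 J.
Net over both steps: W = -52100 J, Q = 3800 J, ΔU = 55900 J.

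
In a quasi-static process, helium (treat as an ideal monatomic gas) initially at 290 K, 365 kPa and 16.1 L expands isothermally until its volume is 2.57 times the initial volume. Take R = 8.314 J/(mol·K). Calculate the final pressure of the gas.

142 kPa

Isothermal: T stays 290 K; PV = const ⇒ V₂ = 41.4 L, P₂ = 142 kPa.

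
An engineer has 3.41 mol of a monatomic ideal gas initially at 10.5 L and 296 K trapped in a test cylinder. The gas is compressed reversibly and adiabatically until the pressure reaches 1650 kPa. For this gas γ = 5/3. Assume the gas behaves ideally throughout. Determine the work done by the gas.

P₁ = nRT₁/V₁ = 3.41×8.314×296/10.5 = 799 kPa.
Adiabatic: T₂/T₁ = (P₂/P₁)^((γ−1)/γ) ⇒ T₂ = 296×(2.06)^0.400 = 396 K; V₂ = 6.80 L.
ΔU = nCvΔT = 3.41×12.5×(396−296) = 4230 J.
Q = 0 for an adiabatic process, so W = −ΔU = -4230 J.

-4230 J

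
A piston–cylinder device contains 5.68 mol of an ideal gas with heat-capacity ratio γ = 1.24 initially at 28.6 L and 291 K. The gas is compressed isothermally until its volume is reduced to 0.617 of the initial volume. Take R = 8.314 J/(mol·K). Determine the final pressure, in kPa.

P₁ = nRT₁/V₁ = 5.68×8.314×291/28.6 = 480 kPa.
Isothermal: T stays 291 K; PV = const ⇒ V₂ = 17.6 L, P₂ = 779 kPa.

779 kPa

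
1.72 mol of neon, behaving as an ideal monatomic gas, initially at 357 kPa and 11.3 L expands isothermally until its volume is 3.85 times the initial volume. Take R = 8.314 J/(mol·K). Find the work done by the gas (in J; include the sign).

5440 J

T₁ = P₁V₁/(nR) = 357×11.3/(1.72×8.314) = 282 K.
Isothermal: T stays 282 K; PV = const ⇒ V₂ = 43.5 L, P₂ = 92.7 kPa.
W = nRT ln(V₂/V₁) = 1.72×8.314×282×ln(3.85) = 5440 J.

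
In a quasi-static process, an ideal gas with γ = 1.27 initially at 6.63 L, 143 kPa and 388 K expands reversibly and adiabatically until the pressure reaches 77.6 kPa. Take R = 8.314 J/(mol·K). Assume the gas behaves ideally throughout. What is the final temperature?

Adiabatic: T₂/T₁ = (P₂/P₁)^((γ−1)/γ) ⇒ T₂ = 388×(0.543)^0.213 = 341 K; V₂ = 10.7 L.

341 K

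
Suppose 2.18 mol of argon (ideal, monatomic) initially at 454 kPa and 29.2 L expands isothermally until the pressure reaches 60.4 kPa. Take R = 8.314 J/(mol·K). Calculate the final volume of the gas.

219 L

T₁ = P₁V₁/(nR) = 454×29.2/(2.18×8.314) = 731 K.
Isothermal: T stays 731 K; PV = const ⇒ V₂ = 219 L, P₂ = 60.4 kPa.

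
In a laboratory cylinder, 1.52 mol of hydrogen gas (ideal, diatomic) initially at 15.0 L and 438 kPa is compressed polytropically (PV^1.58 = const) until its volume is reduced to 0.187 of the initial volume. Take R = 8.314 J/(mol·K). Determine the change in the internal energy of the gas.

T₁ = P₁V₁/(nR) = 438×15.0/(1.52×8.314) = 520 K.
Polytropic n=1.58: T₂ = T₁(V₁/V₂)^(n−1) = 520×(5.35)^0.58 = 1370 K; P₂ = P₁(V₁/V₂)^n = 6190 kPa.
For an ideal gas ΔU = nCvΔT with Cv = (5/2)R = 20.8 J/(mol·K).
ΔU = 1.52×20.8×(1370−520) = 27000 J.

27000 J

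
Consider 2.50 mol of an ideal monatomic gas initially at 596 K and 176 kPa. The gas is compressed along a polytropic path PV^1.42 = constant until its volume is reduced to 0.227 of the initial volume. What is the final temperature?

V₁ = nRT₁/P₁ = 2.50×8.314×596/176 = 70.4 L.
Polytropic n=1.42: T₂ = T₁(V₁/V₂)^(n−1) = 596×(4.41)^0.42 = 1110 K; P₂ = P₁(V₁/V₂)^n = 1450 kPa.

1110 K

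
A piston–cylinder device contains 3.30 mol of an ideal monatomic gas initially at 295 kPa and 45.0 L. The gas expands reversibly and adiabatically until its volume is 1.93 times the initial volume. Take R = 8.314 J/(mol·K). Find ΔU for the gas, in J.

-7070 J

T₁ = P₁V₁/(nR) = 295×45.0/(3.30×8.314) = 484 K.
Adiabatic: TV^(γ−1) = const ⇒ T₂ = 484×(0.518)^0.667 = 312 K; PV^γ = const ⇒ P₂ = 98.6 kPa.
For an ideal gas ΔU = nCvΔT with Cv = (3/2)R = 12.5 J/(mol·K).
ΔU = 3.30×12.5×(312−484) = -7070 J.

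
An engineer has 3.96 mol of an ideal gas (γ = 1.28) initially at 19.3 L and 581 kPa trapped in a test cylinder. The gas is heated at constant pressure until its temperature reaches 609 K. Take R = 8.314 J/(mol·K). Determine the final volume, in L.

34.5 L

T₁ = P₁V₁/(nR) = 581×19.3/(3.96×8.314) = 341 K.
Isobaric: P stays 581 kPa; V/T = const ⇒ T₂ = 609 K, V₂ = 34.5 L.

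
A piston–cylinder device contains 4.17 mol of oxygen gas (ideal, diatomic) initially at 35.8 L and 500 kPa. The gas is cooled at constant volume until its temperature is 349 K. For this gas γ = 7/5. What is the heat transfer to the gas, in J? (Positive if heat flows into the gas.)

-14500 J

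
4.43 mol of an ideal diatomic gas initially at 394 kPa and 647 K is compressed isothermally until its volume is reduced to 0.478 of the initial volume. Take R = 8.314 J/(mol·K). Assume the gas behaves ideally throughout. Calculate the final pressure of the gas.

V₁ = nRT₁/P₁ = 4.43×8.314×647/394 = 60.5 L.
Isothermal: T stays 647 K; PV = const ⇒ V₂ = 28.9 L, P₂ = 824 kPa.

824 kPa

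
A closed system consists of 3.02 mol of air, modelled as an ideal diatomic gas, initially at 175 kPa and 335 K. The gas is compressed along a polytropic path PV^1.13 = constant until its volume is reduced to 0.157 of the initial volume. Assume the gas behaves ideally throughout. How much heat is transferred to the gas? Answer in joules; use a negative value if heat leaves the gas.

-11900 J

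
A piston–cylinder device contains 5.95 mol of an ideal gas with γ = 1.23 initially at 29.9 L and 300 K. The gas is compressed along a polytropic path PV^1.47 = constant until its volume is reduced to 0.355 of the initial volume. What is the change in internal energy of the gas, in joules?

40500 J

P₁ = nRT₁/V₁ = 5.95×8.314×300/29.9 = 496 kPa.
Polytropic n=1.47: T₂ = T₁(V₁/V₂)^(n−1) = 300×(2.82)^0.47 = 488 K; P₂ = P₁(V₁/V₂)^n = 2270 kPa.
For an ideal gas ΔU = nCvΔT with Cv = R/(γ−1) = 36.1 J/(mol·K).
ΔU = 5.95×36.1×(488−300) = 40500 J.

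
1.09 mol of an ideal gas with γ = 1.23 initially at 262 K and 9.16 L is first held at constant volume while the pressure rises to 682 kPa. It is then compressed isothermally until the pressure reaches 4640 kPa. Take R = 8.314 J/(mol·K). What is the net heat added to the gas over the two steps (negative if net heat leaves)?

4860 J

P₁ = nRT₁/V₁ = 1.09×8.314×262/9.16 = 259 kPa.
Step 1 — Isochoric: V stays 9.16 L; P/T = const ⇒ T₂ = 689 K, P₂ = 682 kPa.
W = 0 (no volume change).
ΔU = nCvΔT = 1.09×36.1×(689−262) = 16800 J.
Q = ΔU = 16800 J.
State after step 1: P = 682 kPa, V = 9.16 L, T = 689 K.
Step 2 — Isothermal: T stays 689 K; PV = const ⇒ V₂ = 1.35 L, P₂ = 4640 kPa.
ΔU = 0 (ideal gas, T constant).
W = nRT ln(V₂/V₁) = 1.09×8.314×689×ln(0.147) = -12000 J.
Q = ΔU + W = -12000 J.
Net over both steps: W = -12000 J, Q = 4860 J, ΔU = 16800 J.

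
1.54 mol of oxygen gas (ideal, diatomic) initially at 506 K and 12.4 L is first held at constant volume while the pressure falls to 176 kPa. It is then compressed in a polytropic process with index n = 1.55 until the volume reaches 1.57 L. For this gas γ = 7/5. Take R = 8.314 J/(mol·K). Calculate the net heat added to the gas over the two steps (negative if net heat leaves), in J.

P₁ = nRT₁/V₁ = 1.54×8.314×506/12.4 = 522 kPa.
Step 1 — Isochoric: V stays 12.4 L; P/T = const ⇒ T₂ = 170 K, P₂ = 176 kPa.
W = 0 (no volume change).
ΔU = nCvΔT = 1.54×20.8×(170−506) = -10700 J.
Q = ΔU = -10700 J.
State after step 1: P = 176 kPa, V = 12.4 L, T = 170 K.
Step 2 — Polytropic n=1.55: T₂ = T₁(V₁/V₂)^(n−1) = 170×(7.90)^0.55 = 531 K; P₂ = P₁(V₁/V₂)^n = 4330 kPa.
W = (P₁V₁−P₂V₂)/(n−1) = (176×12.4−4330×1.57)/0.55 = -8400 J.
ΔU = nCvΔT = 1.54×20.8×(531−170) = 11500 J.
Q = ΔU + W = 3150 J.
Net over both steps: W = -8400 J, Q = -7590 J, ΔU = 806 J.

-7590 J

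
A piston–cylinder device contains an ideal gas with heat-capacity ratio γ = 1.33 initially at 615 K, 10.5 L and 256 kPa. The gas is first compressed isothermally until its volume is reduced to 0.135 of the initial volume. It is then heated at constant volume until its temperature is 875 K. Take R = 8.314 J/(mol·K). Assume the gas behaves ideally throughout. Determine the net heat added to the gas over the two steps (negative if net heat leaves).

-1940 J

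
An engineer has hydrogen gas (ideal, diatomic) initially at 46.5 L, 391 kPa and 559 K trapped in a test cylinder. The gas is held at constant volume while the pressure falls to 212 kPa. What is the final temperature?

303 K

Isochoric: V stays 46.5 L; P/T = const ⇒ T₂ = 303 K, P₂ = 212 kPa.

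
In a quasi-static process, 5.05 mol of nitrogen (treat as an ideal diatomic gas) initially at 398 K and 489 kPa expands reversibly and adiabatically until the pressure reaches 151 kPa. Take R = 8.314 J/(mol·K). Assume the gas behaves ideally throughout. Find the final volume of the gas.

79.1 L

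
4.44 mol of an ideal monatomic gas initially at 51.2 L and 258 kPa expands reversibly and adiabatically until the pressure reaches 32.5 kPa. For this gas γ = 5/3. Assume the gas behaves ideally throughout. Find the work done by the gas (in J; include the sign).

11200 J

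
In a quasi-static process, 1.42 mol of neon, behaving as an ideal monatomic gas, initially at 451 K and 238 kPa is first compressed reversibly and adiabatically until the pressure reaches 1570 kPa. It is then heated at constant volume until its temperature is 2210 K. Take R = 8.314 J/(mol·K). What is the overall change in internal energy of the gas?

V₁ = nRT₁/P₁ = 1.42×8.314×451/238 = 22.4 L.
Step 1 — Adiabatic: T₂/T₁ = (P₂/P₁)^((γ−1)/γ) ⇒ T₂ = 451×(6.60)^0.400 = 959 K; V₂ = 7.21 L.
ΔU = nCvΔT = 1.42×12.5×(959−451) = 9000 J.
Q = 0 for an adiabatic process, so W = −ΔU = -9000 J.
State after step 1: P = 1570 kPa, V = 7.21 L, T = 959 K.
Step 2 — Isochoric: V stays 7.21 L; P/T = const ⇒ T₂ = 2210 K, P₂ = 3620 kPa.
W = 0 (no volume change).
ΔU = nCvΔT = 1.42×12.5×(2210−959) = 22200 J.
Q = ΔU = 22200 J.
Net over both steps: W = -9000 J, Q = 22200 J, ΔU = 31100 J.

31100 J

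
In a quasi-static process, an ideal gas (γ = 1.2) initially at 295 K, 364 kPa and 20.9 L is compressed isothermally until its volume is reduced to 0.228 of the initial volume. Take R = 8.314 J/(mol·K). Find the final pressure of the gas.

1600 kPa

Isothermal: T stays 295 K; PV = const ⇒ V₂ = 4.77 L, P₂ = 1600 kPa.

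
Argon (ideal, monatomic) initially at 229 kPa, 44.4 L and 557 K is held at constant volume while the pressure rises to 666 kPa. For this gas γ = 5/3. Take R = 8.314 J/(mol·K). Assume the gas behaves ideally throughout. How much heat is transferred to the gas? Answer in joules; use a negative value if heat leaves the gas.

n = P₁V₁/(RT₁) = 229×44.4/(8.314×557) = 2.20 mol.
Isochoric: V stays 44.4 L; P/T = const ⇒ T₂ = 1620 K, P₂ = 666 kPa.
W = 0 (no volume change).
ΔU = nCvΔT = 2.20×12.5×(1620−557) = 29100 J.
Q = ΔU = 29100 J.

29100 J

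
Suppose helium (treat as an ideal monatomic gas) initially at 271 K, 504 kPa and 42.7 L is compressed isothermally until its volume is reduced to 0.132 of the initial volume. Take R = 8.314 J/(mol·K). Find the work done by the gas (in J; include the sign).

n = P₁V₁/(RT₁) = 504×42.7/(8.314×271) = 9.55 mol.
Isothermal: T stays 271 K; PV = const ⇒ V₂ = 5.64 L, P₂ = 3820 kPa.
W = nRT ln(V₂/V₁) = 9.55×8.314×271×ln(0.132) = -43600 J.

-43600 J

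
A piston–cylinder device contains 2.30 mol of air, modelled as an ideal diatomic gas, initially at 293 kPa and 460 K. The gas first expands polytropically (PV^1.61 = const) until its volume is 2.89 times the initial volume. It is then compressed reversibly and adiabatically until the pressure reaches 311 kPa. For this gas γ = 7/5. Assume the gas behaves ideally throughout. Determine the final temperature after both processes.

399 K

V₁ = nRT₁/P₁ = 2.30×8.314×460/293 = 30.0 L.
Step 1 — Polytropic n=1.61: T₂ = T₁(V₁/V₂)^(n−1) = 460×(0.346)^0.61 = 241 K; P₂ = P₁(V₁/V₂)^n = 53.1 kPa.
W = (P₁V₁−P₂V₂)/(n−1) = (293×30.0−53.1×86.8)/0.61 = 6870 J.
ΔU = nCvΔT = 2.30×20.8×(241−460) = -10500 J.
Q = ΔU + W = -3610 J.
State after step 1: P = 53.1 kPa, V = 86.8 L, T = 241 K.
Step 2 — Adiabatic: T₂/T₁ = (P₂/P₁)^((γ−1)/γ) ⇒ T₂ = 241×(5.86)^0.286 = 399 K; V₂ = 24.5 L.
ΔU = nCvΔT = 2.30×20.8×(399−241) = 7570 J.
Q = 0 for an adiabatic process, so W = −ΔU = -7570 J.
Net over both steps: W = -694 J, Q = -3610 J, ΔU = -2910 J.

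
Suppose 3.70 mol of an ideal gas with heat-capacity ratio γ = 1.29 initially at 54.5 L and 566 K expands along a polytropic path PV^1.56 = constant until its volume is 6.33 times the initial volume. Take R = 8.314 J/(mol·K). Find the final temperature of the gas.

201 K

P₁ = nRT₁/V₁ = 3.70×8.314×566/54.5 = 319 kPa.
Polytropic n=1.56: T₂ = T₁(V₁/V₂)^(n−1) = 566×(0.158)^0.56 = 201 K; P₂ = P₁(V₁/V₂)^n = 18.0 kPa.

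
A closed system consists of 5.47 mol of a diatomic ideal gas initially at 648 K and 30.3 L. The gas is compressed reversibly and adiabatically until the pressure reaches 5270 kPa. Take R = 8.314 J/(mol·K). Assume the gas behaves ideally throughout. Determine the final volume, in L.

9.06 L

P₁ = nRT₁/V₁ = 5.47×8.314×648/30.3 = 973 kPa.
Adiabatic: T₂/T₁ = (P₂/P₁)^((γ−1)/γ) ⇒ T₂ = 648×(5.42)^0.286 = 1050 K; V₂ = 9.06 L.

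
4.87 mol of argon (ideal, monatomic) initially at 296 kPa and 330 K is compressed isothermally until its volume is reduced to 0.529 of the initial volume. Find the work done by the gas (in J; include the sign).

V₁ = nRT₁/P₁ = 4.87×8.314×330/296 = 45.1 L.
Isothermal: T stays 330 K; PV = const ⇒ V₂ = 23.9 L, P₂ = 560 kPa.
W = nRT ln(V₂/V₁) = 4.87×8.314×330×ln(0.529) = -8510 J.

-8510 J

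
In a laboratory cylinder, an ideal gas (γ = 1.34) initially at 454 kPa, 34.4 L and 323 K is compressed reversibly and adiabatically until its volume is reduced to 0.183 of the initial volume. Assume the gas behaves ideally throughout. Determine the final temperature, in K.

575 K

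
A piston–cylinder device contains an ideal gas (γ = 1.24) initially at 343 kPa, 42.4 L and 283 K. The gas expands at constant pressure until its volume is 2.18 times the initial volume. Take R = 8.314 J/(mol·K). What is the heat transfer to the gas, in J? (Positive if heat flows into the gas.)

88700 J

n = P₁V₁/(RT₁) = 343×42.4/(8.314×283) = 6.18 mol.
Isobaric: P stays 343 kPa; V/T = const ⇒ T₂ = 617 K, V₂ = 92.4 L.
W = PΔV = 343×(92.4−42.4) kPa·L = 17200 J.
ΔU = nCvΔT = 6.18×34.6×(617−283) = 71500 J.
Q = ΔU + W = nCpΔT = 88700 J.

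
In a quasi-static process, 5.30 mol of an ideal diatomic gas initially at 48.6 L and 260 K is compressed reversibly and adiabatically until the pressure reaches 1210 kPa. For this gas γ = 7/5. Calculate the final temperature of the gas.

P₁ = nRT₁/V₁ = 5.30×8.314×260/48.6 = 236 kPa.
Adiabatic: T₂/T₁ = (P₂/P₁)^((γ−1)/γ) ⇒ T₂ = 260×(5.13)^0.286 = 415 K; V₂ = 15.1 L.

415 K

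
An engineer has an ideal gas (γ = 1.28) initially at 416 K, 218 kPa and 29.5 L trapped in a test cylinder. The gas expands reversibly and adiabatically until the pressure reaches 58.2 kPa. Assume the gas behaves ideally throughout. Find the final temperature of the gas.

312 K

Adiabatic: T₂/T₁ = (P₂/P₁)^((γ−1)/γ) ⇒ T₂ = 416×(0.267)^0.219 = 312 K; V₂ = 82.8 L.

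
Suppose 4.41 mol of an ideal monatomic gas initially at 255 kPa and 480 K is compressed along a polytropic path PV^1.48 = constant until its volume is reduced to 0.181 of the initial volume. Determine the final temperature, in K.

1090 K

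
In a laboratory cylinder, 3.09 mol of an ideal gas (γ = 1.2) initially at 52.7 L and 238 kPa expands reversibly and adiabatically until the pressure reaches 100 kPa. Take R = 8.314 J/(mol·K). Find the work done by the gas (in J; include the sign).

8440 J

T₁ = P₁V₁/(nR) = 238×52.7/(3.09×8.314) = 488 K.
Adiabatic: T₂/T₁ = (P₂/P₁)^((γ−1)/γ) ⇒ T₂ = 488×(0.420)^0.167 = 423 K; V₂ = 109 L.
ΔU = nCvΔT = 3.09×41.6×(423−488) = -8440 J.
Q = 0 for an adiabatic process, so W = −ΔU = 8440 J.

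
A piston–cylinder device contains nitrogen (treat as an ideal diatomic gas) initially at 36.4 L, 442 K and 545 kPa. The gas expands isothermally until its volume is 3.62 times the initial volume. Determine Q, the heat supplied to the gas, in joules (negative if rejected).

25500 J

n = P₁V₁/(RT₁) = 545×36.4/(8.314×442) = 5.40 mol.
Isothermal: T stays 442 K; PV = const ⇒ V₂ = 132 L, P₂ = 151 kPa.
ΔU = 0 (ideal gas, T constant).
W = nRT ln(V₂/V₁) = 5.40×8.314×442×ln(3.62) = 25500 J.
Q = ΔU + W = 25500 J.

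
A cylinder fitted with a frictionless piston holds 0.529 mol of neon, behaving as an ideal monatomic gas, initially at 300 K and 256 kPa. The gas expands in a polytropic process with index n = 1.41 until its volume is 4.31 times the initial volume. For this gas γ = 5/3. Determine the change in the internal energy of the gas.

-892 J

V₁ = nRT₁/P₁ = 0.529×8.314×300/256 = 5.15 L.
Polytropic n=1.41: T₂ = T₁(V₁/V₂)^(n−1) = 300×(0.232)^0.41 = 165 K; P₂ = P₁(V₁/V₂)^n = 32.6 kPa.
For an ideal gas ΔU = nCvΔT with Cv = (3/2)R = 12.5 J/(mol·K).
ΔU = 0.529×12.5×(165−300) = -892 J.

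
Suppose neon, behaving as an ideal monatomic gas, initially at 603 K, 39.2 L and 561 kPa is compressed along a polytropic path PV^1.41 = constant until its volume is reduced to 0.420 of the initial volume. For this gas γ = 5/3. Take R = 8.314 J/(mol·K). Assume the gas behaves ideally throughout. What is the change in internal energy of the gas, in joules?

14100 J

n = P₁V₁/(RT₁) = 561×39.2/(8.314×603) = 4.39 mol.
Polytropic n=1.41: T₂ = T₁(V₁/V₂)^(n−1) = 603×(2.38)^0.41 = 861 K; P₂ = P₁(V₁/V₂)^n = 1910 kPa.
For an ideal gas ΔU = nCvΔT with Cv = (3/2)R = 12.5 J/(mol·K).
ΔU = 4.39×12.5×(861−603) = 14100 J.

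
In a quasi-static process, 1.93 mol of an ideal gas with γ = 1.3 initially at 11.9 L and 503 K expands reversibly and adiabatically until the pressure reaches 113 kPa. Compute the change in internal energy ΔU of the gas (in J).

P₁ = nRT₁/V₁ = 1.93×8.314×503/11.9 = 678 kPa.
Adiabatic: T₂/T₁ = (P₂/P₁)^((γ−1)/γ) ⇒ T₂ = 503×(0.167)^0.231 = 333 K; V₂ = 47.2 L.
For an ideal gas ΔU = nCvΔT with Cv = R/(γ−1) = 27.7 J/(mol·K).
ΔU = 1.93×27.7×(333−503) = -9110 J.

-9110 J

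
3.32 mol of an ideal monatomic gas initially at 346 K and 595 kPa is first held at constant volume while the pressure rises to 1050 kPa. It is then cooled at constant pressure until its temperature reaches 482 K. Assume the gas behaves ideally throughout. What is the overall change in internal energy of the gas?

V₁ = nRT₁/P₁ = 3.32×8.314×346/595 = 16.1 L.
Step 1 — Isochoric: V stays 16.1 L; P/T = const ⇒ T₂ = 611 K, P₂ = 1050 kPa.
W = 0 (no volume change).
ΔU = nCvΔT = 3.32×12.5×(611−346) = 11000 J.
Q = ΔU = 11000 J.
State after step 1: P = 1050 kPa, V = 16.1 L, T = 611 K.
Step 2 — Isobaric: P stays 1050 kPa; V/T = const ⇒ T₂ = 482 K, V₂ = 12.7 L.
W = PΔV = 1050×(12.7−16.1) kPa·L = -3550 J.
ΔU = nCvΔT = 3.32×12.5×(482−611) = -5320 J.
Q = ΔU + W = nCpΔT = -8870 J.
Net over both steps: W = -3550 J, Q = 2080 J, ΔU = 5630 J.

5630 J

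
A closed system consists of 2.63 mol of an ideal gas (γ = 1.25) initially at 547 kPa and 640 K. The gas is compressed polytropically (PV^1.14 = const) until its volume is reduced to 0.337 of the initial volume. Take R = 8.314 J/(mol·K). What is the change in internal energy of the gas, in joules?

V₁ = nRT₁/P₁ = 2.63×8.314×640/547 = 25.6 L.
Polytropic n=1.14: T₂ = T₁(V₁/V₂)^(n−1) = 640×(2.97)^0.14 = 745 K; P₂ = P₁(V₁/V₂)^n = 1890 kPa.
For an ideal gas ΔU = nCvΔT with Cv = R/(γ−1) = 33.3 J/(mol·K).
ΔU = 2.63×33.3×(745−640) = 9210 J.

9210 J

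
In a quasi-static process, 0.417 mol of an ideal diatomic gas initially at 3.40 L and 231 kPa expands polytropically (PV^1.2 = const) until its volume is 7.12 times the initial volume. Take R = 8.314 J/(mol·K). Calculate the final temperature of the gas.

153 K

T₁ = P₁V₁/(nR) = 231×3.40/(0.417×8.314) = 227 K.
Polytropic n=1.2: T₂ = T₁(V₁/V₂)^(n−1) = 227×(0.140)^0.20 = 153 K; P₂ = P₁(V₁/V₂)^n = 21.9 kPa.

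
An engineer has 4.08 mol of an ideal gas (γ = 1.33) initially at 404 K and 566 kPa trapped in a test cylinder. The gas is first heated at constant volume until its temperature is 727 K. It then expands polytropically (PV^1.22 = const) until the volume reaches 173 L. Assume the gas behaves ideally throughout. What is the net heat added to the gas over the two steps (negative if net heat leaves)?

46300 J

V₁ = nRT₁/P₁ = 4.08×8.314×404/566 = 24.2 L.
Step 1 — Isochoric: V stays 24.2 L; P/T = const ⇒ T₂ = 727 K, P₂ = 1020 kPa.
W = 0 (no volume change).
ΔU = nCvΔT = 4.08×25.2×(727−404) = 33200 J.
Q = ΔU = 33200 J.
State after step 1: P = 1020 kPa, V = 24.2 L, T = 727 K.
Step 2 — Polytropic n=1.22: T₂ = T₁(V₁/V₂)^(n−1) = 727×(0.140)^0.22 = 472 K; P₂ = P₁(V₁/V₂)^n = 92.5 kPa.
W = (P₁V₁−P₂V₂)/(n−1) = (1020×24.2−92.5×173)/0.22 = 39400 J.
ΔU = nCvΔT = 4.08×25.2×(472−727) = -26200 J.
Q = ΔU + W = 13100 J.
Net over both steps: W = 39400 J, Q = 46300 J, ΔU = 6960 J.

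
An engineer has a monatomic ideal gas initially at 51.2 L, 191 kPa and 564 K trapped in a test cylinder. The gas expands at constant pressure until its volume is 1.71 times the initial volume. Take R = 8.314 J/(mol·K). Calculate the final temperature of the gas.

964 K

Isobaric: P stays 191 kPa; V/T = const ⇒ T₂ = 964 K, V₂ = 87.6 L.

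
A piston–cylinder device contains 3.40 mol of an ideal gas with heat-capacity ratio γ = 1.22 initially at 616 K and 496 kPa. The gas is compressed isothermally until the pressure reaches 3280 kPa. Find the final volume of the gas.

V₁ = nRT₁/P₁ = 3.40×8.314×616/496 = 35.1 L.
Isothermal: T stays 616 K; PV = const ⇒ V₂ = 5.31 L, P₂ = 3280 kPa.

5.31 L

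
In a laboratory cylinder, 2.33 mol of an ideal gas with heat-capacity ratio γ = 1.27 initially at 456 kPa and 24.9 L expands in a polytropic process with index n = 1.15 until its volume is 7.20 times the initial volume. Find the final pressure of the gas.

T₁ = P₁V₁/(nR) = 456×24.9/(2.33×8.314) = 586 K.
Polytropic n=1.15: T₂ = T₁(V₁/V₂)^(n−1) = 586×(0.139)^0.15 = 436 K; P₂ = P₁(V₁/V₂)^n = 47.1 kPa.

47.1 kPa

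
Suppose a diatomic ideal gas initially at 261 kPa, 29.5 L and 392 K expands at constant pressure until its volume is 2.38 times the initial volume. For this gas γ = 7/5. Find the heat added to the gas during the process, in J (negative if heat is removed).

n = P₁V₁/(RT₁) = 261×29.5/(8.314×392) = 2.36 mol.
Isobaric: P stays 261 kPa; V/T = const ⇒ T₂ = 933 K, V₂ = 70.2 L.
W = PΔV = 261×(70.2−29.5) kPa·L = 10600 J.
ΔU = nCvΔT = 2.36×20.8×(933−392) = 26600 J.
Q = ΔU + W = nCpΔT = 37200 J.

37200 J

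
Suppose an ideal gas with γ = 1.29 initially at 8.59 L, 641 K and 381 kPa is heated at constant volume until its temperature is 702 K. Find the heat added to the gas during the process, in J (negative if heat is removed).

1070 J

n = P₁V₁/(RT₁) = 381×8.59/(8.314×641) = 0.614 mol.
Isochoric: V stays 8.59 L; P/T = const ⇒ T₂ = 702 K, P₂ = 417 kPa.
W = 0 (no volume change).
ΔU = nCvΔT = 0.614×28.7×(702−641) = 1070 J.
Q = ΔU = 1070 J.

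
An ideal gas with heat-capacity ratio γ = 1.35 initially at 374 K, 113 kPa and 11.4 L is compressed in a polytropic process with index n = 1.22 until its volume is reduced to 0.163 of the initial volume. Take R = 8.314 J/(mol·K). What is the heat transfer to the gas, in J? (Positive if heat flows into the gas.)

n = P₁V₁/(RT₁) = 113×11.4/(8.314×374) = 0.414 mol.
Polytropic n=1.22: T₂ = T₁(V₁/V₂)^(n−1) = 374×(6.13)^0.22 = 557 K; P₂ = P₁(V₁/V₂)^n = 1030 kPa.
W = (P₁V₁−P₂V₂)/(n−1) = (113×11.4−1030×1.86)/0.22 = -2870 J.
ΔU = nCvΔT = 0.414×23.8×(557−374) = 1810 J.
Q = ΔU + W = -1070 J.

-1070 J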